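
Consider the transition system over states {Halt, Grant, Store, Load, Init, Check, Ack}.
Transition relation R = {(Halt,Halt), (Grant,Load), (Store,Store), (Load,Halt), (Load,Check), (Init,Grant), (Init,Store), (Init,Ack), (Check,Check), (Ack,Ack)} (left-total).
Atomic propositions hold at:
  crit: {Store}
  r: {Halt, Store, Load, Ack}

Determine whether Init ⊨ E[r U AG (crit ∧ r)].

No

Sat(crit ∧ r) = {Store}
AG (crit ∧ r): greatest fixpoint, start Z0 = {Store}, keep only states in Sat with every successor in Z. Already a fixed point.
Sat(AG (crit ∧ r)) = {Store}
E[r U AG (crit ∧ r)]: least fixpoint, start Z0 = Sat(AG (crit ∧ r)) = {Store}, add states in Sat(r) with some successor in Z. Already a fixed point.
Sat(E[r U AG (crit ∧ r)]) = {Store}
Init ∉ Sat(E[r U AG (crit ∧ r)]) = {Store}, so the formula does not hold at Init.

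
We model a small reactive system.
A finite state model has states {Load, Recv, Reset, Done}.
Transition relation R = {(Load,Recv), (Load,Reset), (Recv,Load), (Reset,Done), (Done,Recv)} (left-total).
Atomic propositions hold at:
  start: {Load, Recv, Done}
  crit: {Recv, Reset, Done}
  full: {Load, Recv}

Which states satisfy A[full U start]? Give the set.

{Load, Recv, Done}

A[full U start]: least fixpoint, start Z0 = Sat(start) = {Load, Recv, Done}, add states in Sat(full) with every successor in Z. Already a fixed point.
Sat(A[full U start]) = {Load, Recv, Done}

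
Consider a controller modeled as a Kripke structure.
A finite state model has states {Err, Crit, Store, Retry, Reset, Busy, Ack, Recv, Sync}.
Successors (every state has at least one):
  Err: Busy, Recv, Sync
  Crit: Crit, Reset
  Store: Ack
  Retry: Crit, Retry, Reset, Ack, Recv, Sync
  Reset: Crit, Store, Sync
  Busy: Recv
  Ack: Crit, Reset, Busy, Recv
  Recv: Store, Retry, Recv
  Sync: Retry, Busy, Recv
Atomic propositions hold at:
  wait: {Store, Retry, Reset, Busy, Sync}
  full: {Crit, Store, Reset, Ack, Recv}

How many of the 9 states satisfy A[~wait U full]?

Sat(~wait) = {Err, Crit, Ack, Recv}
A[~wait U full]: least fixpoint, start Z0 = Sat(full) = {Crit, Store, Reset, Ack, Recv}, add states in Sat(~wait) with every successor in Z. Already a fixed point.
Sat(A[~wait U full]) = {Crit, Store, Reset, Ack, Recv}
|Sat(A[~wait U full])| = |{Crit, Store, Reset, Ack, Recv}| = 5.

5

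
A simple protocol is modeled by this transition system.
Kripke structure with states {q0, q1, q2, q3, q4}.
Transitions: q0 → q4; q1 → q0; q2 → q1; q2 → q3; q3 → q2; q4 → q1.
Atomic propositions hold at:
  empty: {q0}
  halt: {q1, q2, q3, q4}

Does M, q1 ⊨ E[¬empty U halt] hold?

Sat(¬empty) = {q1, q2, q3, q4}
E[¬empty U halt]: least fixpoint, start Z0 = Sat(halt) = {q1, q2, q3, q4}, add states in Sat(¬empty) with some successor in Z. Already a fixed point.
Sat(E[¬empty U halt]) = {q1, q2, q3, q4}
q1 ∈ Sat(E[¬empty U halt]) = {q1, q2, q3, q4}, so the formula holds at q1.

Yes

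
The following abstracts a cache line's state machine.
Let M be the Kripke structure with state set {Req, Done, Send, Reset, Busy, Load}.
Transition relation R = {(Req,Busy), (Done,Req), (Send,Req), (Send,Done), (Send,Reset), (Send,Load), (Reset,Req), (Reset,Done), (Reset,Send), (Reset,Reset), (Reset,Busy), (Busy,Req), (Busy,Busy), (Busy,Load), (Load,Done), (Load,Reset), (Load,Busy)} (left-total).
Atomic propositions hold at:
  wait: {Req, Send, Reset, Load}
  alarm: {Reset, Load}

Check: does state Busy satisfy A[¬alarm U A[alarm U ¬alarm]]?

Sat(¬alarm) = {Req, Done, Send, Busy}
A[alarm U ¬alarm]: least fixpoint, start Z0 = Sat(¬alarm) = {Req, Done, Send, Busy}, add states in Sat(alarm) with every successor in Z. Already a fixed point.
Sat(A[alarm U ¬alarm]) = {Req, Done, Send, Busy}
A[¬alarm U A[alarm U ¬alarm]]: least fixpoint, start Z0 = Sat(A[alarm U ¬alarm]) = {Req, Done, Send, Busy}, add states in Sat(¬alarm) with every successor in Z. Already a fixed point.
Sat(A[¬alarm U A[alarm U ¬alarm]]) = {Req, Done, Send, Busy}
Busy ∈ Sat(A[¬alarm U A[alarm U ¬alarm]]) = {Req, Done, Send, Busy}, so the formula holds at Busy.

Yes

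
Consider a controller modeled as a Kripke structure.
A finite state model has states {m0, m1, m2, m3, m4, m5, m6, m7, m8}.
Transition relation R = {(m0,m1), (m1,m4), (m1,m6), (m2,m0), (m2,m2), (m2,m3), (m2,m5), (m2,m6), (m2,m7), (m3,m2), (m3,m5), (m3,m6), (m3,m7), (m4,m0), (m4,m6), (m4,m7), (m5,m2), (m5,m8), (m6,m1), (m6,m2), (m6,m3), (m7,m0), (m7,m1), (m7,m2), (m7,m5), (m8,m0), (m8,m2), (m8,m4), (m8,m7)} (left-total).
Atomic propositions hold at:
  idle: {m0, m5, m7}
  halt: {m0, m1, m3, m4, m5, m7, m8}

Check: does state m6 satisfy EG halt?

EG halt: greatest fixpoint, start Z0 = {m0, m1, m3, m4, m5, m7, m8}, keep only states in Sat with some successor in Z. Already a fixed point.
Sat(EG halt) = {m0, m1, m3, m4, m5, m7, m8}
m6 ∉ Sat(EG halt) = {m0, m1, m3, m4, m5, m7, m8}, so the formula does not hold at m6.

No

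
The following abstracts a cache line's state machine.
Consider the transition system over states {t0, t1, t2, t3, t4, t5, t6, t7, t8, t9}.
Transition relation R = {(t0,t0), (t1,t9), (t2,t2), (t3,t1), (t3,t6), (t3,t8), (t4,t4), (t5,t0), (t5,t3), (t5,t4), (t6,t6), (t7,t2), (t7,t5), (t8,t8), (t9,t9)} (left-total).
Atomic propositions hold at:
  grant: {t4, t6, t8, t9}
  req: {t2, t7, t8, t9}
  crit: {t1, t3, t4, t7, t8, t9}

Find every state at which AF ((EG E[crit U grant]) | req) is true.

{t1, t2, t3, t4, t6, t7, t8, t9}

E[crit U grant]: least fixpoint, start Z0 = Sat(grant) = {t4, t6, t8, t9}, add states in Sat(crit) with some successor in Z. Z1 = {t1, t3, t4, t6, t8, t9}; fixed.
Sat(E[crit U grant]) = {t1, t3, t4, t6, t8, t9}
EG E[crit U grant]: greatest fixpoint, start Z0 = {t1, t3, t4, t6, t8, t9}, keep only states in Sat with some successor in Z. Already a fixed point.
Sat(EG E[crit U grant]) = {t1, t3, t4, t6, t8, t9}
Sat((EG E[crit U grant]) | req) = {t1, t2, t3, t4, t6, t7, t8, t9}
AF ((EG E[crit U grant]) | req): least fixpoint, start Z0 = {t1, t2, t3, t4, t6, t7, t8, t9}, add states with every successor in Z. Already a fixed point.
Sat(AF ((EG E[crit U grant]) | req)) = {t1, t2, t3, t4, t6, t7, t8, t9}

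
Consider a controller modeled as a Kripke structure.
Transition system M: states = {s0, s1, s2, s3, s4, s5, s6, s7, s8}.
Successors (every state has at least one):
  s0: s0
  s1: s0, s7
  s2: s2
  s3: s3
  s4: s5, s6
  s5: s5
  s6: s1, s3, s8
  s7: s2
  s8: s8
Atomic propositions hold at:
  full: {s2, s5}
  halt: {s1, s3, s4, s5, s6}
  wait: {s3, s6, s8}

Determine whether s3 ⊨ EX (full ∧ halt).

No

Sat(full ∧ halt) = {s5}
Sat(EX (full ∧ halt)) = {s : some successor in {s5}} = {s4, s5}
s3 ∉ Sat(EX (full ∧ halt)) = {s4, s5}, so the formula does not hold at s3.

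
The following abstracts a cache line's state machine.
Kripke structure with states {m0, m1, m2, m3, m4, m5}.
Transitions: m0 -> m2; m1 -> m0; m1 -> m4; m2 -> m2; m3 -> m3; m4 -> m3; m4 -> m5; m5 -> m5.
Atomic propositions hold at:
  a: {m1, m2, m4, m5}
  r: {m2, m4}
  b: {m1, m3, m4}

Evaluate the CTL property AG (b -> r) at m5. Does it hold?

Sat(b -> r) = {m0, m2, m4, m5}
AG (b -> r): greatest fixpoint, start Z0 = {m0, m2, m4, m5}, keep only states in Sat with every successor in Z. Z1 = {m0, m2, m5}; fixed.
Sat(AG (b -> r)) = {m0, m2, m5}
m5 ∈ Sat(AG (b -> r)) = {m0, m2, m5}, so the formula holds at m5.

Yes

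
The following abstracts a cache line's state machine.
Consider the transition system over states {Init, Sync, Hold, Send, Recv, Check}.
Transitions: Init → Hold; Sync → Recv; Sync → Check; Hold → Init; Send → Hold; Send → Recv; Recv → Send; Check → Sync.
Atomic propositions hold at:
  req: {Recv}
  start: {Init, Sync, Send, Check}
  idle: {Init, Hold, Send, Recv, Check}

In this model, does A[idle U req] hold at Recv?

A[idle U req]: least fixpoint, start Z0 = Sat(req) = {Recv}, add states in Sat(idle) with every successor in Z. Already a fixed point.
Sat(A[idle U req]) = {Recv}
Recv ∈ Sat(A[idle U req]) = {Recv}, so the formula holds at Recv.

Yes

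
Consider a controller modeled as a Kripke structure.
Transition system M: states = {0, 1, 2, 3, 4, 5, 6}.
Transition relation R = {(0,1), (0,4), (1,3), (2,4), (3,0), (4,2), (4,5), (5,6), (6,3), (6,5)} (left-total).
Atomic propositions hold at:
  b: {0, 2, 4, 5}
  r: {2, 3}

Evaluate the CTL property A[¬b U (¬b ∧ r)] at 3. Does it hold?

Yes

Sat(¬b) = {1, 3, 6}
Sat(¬b ∧ r) = {3}
A[¬b U (¬b ∧ r)]: least fixpoint, start Z0 = Sat((¬b ∧ r)) = {3}, add states in Sat(¬b) with every successor in Z. Z1 = {1, 3}; fixed.
Sat(A[¬b U (¬b ∧ r)]) = {1, 3}
3 ∈ Sat(A[¬b U (¬b ∧ r)]) = {1, 3}, so the formula holds at 3.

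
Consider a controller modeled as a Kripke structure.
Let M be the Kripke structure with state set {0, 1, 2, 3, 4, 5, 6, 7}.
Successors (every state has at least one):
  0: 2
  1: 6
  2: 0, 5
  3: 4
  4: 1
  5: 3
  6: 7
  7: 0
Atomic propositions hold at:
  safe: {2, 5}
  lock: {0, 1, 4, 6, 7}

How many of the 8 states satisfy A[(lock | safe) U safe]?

Sat(lock | safe) = {0, 1, 2, 4, 5, 6, 7}
A[(lock | safe) U safe]: least fixpoint, start Z0 = Sat(safe) = {2, 5}, add states in Sat(lock | safe) with every successor in Z. Z1 = {0, 2, 5}; Z2 = {0, 2, 5, 7}; Z3 = {0, 2, 5, 6, 7}; Z4 = {0, 1, 2, 5, 6, 7}; Z5 = {0, 1, 2, 4, 5, 6, 7}; fixed.
Sat(A[(lock | safe) U safe]) = {0, 1, 2, 4, 5, 6, 7}
|Sat(A[(lock | safe) U safe])| = |{0, 1, 2, 4, 5, 6, 7}| = 7.

7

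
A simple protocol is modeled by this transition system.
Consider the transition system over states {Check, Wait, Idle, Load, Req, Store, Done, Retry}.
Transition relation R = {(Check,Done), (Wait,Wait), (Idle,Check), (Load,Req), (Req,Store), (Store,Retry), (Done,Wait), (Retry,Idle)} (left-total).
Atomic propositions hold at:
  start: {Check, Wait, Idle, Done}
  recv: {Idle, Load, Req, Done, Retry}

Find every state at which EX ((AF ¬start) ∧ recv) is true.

{Load, Store}

Sat(¬start) = {Load, Req, Store, Retry}
AF ¬start: least fixpoint, start Z0 = {Load, Req, Store, Retry}, add states with every successor in Z. Already a fixed point.
Sat(AF ¬start) = {Load, Req, Store, Retry}
Sat((AF ¬start) ∧ recv) = {Load, Req, Retry}
Sat(EX ((AF ¬start) ∧ recv)) = {s : some successor in {Load, Req, Retry}} = {Load, Store}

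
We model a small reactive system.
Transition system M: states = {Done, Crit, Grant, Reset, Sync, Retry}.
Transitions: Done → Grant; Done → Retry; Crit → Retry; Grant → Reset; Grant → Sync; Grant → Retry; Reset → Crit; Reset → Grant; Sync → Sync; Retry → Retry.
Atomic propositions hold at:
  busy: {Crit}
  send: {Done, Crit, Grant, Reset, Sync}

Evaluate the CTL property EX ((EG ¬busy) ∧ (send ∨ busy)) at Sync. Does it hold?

Yes

Sat(¬busy) = {Done, Grant, Reset, Sync, Retry}
EG ¬busy: greatest fixpoint, start Z0 = {Done, Grant, Reset, Sync, Retry}, keep only states in Sat with some successor in Z. Already a fixed point.
Sat(EG ¬busy) = {Done, Grant, Reset, Sync, Retry}
Sat(send ∨ busy) = {Done, Crit, Grant, Reset, Sync}
Sat((EG ¬busy) ∧ (send ∨ busy)) = {Done, Grant, Reset, Sync}
Sat(EX ((EG ¬busy) ∧ (send ∨ busy))) = {s : some successor in {Done, Grant, Reset, Sync}} = {Done, Grant, Reset, Sync}
Sync ∈ Sat(EX ((EG ¬busy) ∧ (send ∨ busy))) = {Done, Grant, Reset, Sync}, so the formula holds at Sync.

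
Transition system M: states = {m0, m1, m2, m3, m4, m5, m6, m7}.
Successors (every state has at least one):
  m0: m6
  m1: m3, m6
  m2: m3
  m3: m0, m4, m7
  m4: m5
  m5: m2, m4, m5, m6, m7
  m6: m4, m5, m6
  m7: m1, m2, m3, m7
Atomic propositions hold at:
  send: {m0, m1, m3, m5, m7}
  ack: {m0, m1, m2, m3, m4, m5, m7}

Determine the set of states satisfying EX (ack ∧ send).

Sat(ack ∧ send) = {m0, m1, m3, m5, m7}
Sat(EX (ack ∧ send)) = {s : some successor in {m0, m1, m3, m5, m7}} = {m1, m2, m3, m4, m5, m6, m7}

{m1, m2, m3, m4, m5, m6, m7}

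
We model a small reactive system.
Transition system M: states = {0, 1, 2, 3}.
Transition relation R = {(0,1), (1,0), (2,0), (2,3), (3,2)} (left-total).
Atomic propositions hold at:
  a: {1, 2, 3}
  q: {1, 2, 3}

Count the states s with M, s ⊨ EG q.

EG q: greatest fixpoint, start Z0 = {1, 2, 3}, keep only states in Sat with some successor in Z. Z1 = {2, 3}; fixed.
Sat(EG q) = {2, 3}
|Sat(EG q)| = |{2, 3}| = 2.

2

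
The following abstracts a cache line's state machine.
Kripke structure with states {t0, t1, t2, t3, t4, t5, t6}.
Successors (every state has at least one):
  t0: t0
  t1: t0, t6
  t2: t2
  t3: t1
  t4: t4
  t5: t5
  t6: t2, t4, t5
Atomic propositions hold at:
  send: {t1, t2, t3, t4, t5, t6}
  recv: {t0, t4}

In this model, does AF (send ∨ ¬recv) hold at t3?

Yes

Sat(¬recv) = {t1, t2, t3, t5, t6}
Sat(send ∨ ¬recv) = {t1, t2, t3, t4, t5, t6}
AF (send ∨ ¬recv): least fixpoint, start Z0 = {t1, t2, t3, t4, t5, t6}, add states with every successor in Z. Already a fixed point.
Sat(AF (send ∨ ¬recv)) = {t1, t2, t3, t4, t5, t6}
t3 ∈ Sat(AF (send ∨ ¬recv)) = {t1, t2, t3, t4, t5, t6}, so the formula holds at t3.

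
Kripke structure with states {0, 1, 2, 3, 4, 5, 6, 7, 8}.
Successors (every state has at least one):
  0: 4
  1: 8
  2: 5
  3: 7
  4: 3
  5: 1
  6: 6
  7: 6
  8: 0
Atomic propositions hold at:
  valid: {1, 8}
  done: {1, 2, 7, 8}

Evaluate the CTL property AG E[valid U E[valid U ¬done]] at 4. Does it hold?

No

Sat(¬done) = {0, 3, 4, 5, 6}
E[valid U ¬done]: least fixpoint, start Z0 = Sat(¬done) = {0, 3, 4, 5, 6}, add states in Sat(valid) with some successor in Z. Z1 = {0, 3, 4, 5, 6, 8}; Z2 = {0, 1, 3, 4, 5, 6, 8}; fixed.
Sat(E[valid U ¬done]) = {0, 1, 3, 4, 5, 6, 8}
E[valid U E[valid U ¬done]]: least fixpoint, start Z0 = Sat(E[valid U ¬done]) = {0, 1, 3, 4, 5, 6, 8}, add states in Sat(valid) with some successor in Z. Already a fixed point.
Sat(E[valid U E[valid U ¬done]]) = {0, 1, 3, 4, 5, 6, 8}
AG E[valid U E[valid U ¬done]]: greatest fixpoint, start Z0 = {0, 1, 3, 4, 5, 6, 8}, keep only states in Sat with every successor in Z. Z1 = {0, 1, 4, 5, 6, 8}; Z2 = {0, 1, 5, 6, 8}; Z3 = {1, 5, 6, 8}; Z4 = {1, 5, 6}; Z5 = {5, 6}; Z6 = {6}; fixed.
Sat(AG E[valid U E[valid U ¬done]]) = {6}
4 ∉ Sat(AG E[valid U E[valid U ¬done]]) = {6}, so the formula does not hold at 4.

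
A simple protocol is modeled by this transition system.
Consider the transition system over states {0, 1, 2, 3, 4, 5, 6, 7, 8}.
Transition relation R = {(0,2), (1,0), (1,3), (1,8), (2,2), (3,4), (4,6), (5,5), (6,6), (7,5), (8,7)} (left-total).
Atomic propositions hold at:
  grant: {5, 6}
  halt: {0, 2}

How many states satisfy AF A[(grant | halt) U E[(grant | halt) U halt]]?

2

Sat(grant | halt) = {0, 2, 5, 6}
E[(grant | halt) U halt]: least fixpoint, start Z0 = Sat(halt) = {0, 2}, add states in Sat(grant | halt) with some successor in Z. Already a fixed point.
Sat(E[(grant | halt) U halt]) = {0, 2}
A[(grant | halt) U E[(grant | halt) U halt]]: least fixpoint, start Z0 = Sat(E[(grant | halt) U halt]) = {0, 2}, add states in Sat(grant | halt) with every successor in Z. Already a fixed point.
Sat(A[(grant | halt) U E[(grant | halt) U halt]]) = {0, 2}
AF A[(grant | halt) U E[(grant | halt) U halt]]: least fixpoint, start Z0 = {0, 2}, add states with every successor in Z. Already a fixed point.
Sat(AF A[(grant | halt) U E[(grant | halt) U halt]]) = {0, 2}
|Sat(AF A[(grant | halt) U E[(grant | halt) U halt]])| = |{0, 2}| = 2.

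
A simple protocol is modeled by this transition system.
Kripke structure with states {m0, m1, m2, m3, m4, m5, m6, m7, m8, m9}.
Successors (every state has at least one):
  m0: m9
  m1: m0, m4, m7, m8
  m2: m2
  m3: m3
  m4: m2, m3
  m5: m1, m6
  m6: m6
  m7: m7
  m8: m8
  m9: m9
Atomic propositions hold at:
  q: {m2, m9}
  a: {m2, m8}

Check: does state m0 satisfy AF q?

AF q: least fixpoint, start Z0 = {m2, m9}, add states with every successor in Z. Z1 = {m0, m2, m9}; fixed.
Sat(AF q) = {m0, m2, m9}
m0 ∈ Sat(AF q) = {m0, m2, m9}, so the formula holds at m0.

Yes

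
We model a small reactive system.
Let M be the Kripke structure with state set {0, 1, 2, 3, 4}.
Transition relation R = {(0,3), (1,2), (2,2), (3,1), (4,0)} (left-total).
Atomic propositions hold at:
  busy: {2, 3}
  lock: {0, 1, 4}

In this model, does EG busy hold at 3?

No

EG busy: greatest fixpoint, start Z0 = {2, 3}, keep only states in Sat with some successor in Z. Z1 = {2}; fixed.
Sat(EG busy) = {2}
3 ∉ Sat(EG busy) = {2}, so the formula does not hold at 3.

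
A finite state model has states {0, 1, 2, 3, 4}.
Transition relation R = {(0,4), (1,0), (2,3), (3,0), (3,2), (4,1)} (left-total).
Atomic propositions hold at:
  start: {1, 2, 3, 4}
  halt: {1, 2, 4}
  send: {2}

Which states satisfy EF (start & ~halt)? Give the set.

{2, 3}

Sat(~halt) = {0, 3}
Sat(start & ~halt) = {3}
EF (start & ~halt): least fixpoint, start Z0 = {3}, add states with some successor in Z. Z1 = {2, 3}; fixed.
Sat(EF (start & ~halt)) = {2, 3}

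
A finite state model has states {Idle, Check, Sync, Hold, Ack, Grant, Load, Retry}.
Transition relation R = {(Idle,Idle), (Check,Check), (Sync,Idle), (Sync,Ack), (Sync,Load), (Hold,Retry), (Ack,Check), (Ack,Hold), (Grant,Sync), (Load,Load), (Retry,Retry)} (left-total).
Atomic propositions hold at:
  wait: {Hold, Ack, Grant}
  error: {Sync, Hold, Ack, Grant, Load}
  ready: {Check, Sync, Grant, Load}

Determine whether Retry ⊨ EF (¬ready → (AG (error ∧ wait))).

Sat(¬ready) = {Idle, Hold, Ack, Retry}
Sat(error ∧ wait) = {Hold, Ack, Grant}
AG (error ∧ wait): greatest fixpoint, start Z0 = {Hold, Ack, Grant}, keep only states in Sat with every successor in Z. Z1 = ∅; fixed.
Sat(AG (error ∧ wait)) = ∅
Sat(¬ready → (AG (error ∧ wait))) = {Check, Sync, Grant, Load}
EF (¬ready → (AG (error ∧ wait))): least fixpoint, start Z0 = {Check, Sync, Grant, Load}, add states with some successor in Z. Z1 = {Check, Sync, Ack, Grant, Load}; fixed.
Sat(EF (¬ready → (AG (error ∧ wait)))) = {Check, Sync, Ack, Grant, Load}
Retry ∉ Sat(EF (¬ready → (AG (error ∧ wait)))) = {Check, Sync, Ack, Grant, Load}, so the formula does not hold at Retry.

No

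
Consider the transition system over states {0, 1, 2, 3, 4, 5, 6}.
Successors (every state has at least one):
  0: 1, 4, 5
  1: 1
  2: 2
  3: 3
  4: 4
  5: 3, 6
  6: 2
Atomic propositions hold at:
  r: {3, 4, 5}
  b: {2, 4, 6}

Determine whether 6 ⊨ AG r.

AG r: greatest fixpoint, start Z0 = {3, 4, 5}, keep only states in Sat with every successor in Z. Z1 = {3, 4}; fixed.
Sat(AG r) = {3, 4}
6 ∉ Sat(AG r) = {3, 4}, so the formula does not hold at 6.

No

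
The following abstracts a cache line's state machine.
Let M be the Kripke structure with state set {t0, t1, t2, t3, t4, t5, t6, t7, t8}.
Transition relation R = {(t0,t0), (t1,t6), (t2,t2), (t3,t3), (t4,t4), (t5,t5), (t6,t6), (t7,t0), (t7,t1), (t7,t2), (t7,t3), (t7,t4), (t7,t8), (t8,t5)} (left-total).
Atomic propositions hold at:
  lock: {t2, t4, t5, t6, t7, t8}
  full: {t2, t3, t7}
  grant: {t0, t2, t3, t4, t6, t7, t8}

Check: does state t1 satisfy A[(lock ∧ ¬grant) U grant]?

No

Sat(¬grant) = {t1, t5}
Sat(lock ∧ ¬grant) = {t5}
A[(lock ∧ ¬grant) U grant]: least fixpoint, start Z0 = Sat(grant) = {t0, t2, t3, t4, t6, t7, t8}, add states in Sat(lock ∧ ¬grant) with every successor in Z. Already a fixed point.
Sat(A[(lock ∧ ¬grant) U grant]) = {t0, t2, t3, t4, t6, t7, t8}
t1 ∉ Sat(A[(lock ∧ ¬grant) U grant]) = {t0, t2, t3, t4, t6, t7, t8}, so the formula does not hold at t1.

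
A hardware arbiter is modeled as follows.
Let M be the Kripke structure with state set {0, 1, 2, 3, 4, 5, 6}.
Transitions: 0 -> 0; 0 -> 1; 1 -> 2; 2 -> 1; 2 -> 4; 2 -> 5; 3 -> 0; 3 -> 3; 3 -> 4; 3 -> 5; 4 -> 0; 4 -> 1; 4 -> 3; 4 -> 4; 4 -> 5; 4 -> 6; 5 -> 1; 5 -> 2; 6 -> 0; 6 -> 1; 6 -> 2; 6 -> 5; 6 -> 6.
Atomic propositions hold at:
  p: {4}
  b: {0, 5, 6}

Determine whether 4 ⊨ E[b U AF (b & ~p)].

No

Sat(~p) = {0, 1, 2, 3, 5, 6}
Sat(b & ~p) = {0, 5, 6}
AF (b & ~p): least fixpoint, start Z0 = {0, 5, 6}, add states with every successor in Z. Already a fixed point.
Sat(AF (b & ~p)) = {0, 5, 6}
E[b U AF (b & ~p)]: least fixpoint, start Z0 = Sat(AF (b & ~p)) = {0, 5, 6}, add states in Sat(b) with some successor in Z. Already a fixed point.
Sat(E[b U AF (b & ~p)]) = {0, 5, 6}
4 ∉ Sat(E[b U AF (b & ~p)]) = {0, 5, 6}, so the formula does not hold at 4.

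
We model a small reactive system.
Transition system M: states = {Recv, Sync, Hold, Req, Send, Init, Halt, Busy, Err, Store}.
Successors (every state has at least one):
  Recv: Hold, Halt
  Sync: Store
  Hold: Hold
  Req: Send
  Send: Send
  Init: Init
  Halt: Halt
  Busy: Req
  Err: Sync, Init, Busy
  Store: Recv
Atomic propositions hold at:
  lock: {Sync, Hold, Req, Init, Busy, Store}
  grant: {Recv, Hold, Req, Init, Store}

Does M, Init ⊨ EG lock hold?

EG lock: greatest fixpoint, start Z0 = {Sync, Hold, Req, Init, Busy, Store}, keep only states in Sat with some successor in Z. Z1 = {Sync, Hold, Init, Busy}; Z2 = {Hold, Init}; fixed.
Sat(EG lock) = {Hold, Init}
Init ∈ Sat(EG lock) = {Hold, Init}, so the formula holds at Init.

Yes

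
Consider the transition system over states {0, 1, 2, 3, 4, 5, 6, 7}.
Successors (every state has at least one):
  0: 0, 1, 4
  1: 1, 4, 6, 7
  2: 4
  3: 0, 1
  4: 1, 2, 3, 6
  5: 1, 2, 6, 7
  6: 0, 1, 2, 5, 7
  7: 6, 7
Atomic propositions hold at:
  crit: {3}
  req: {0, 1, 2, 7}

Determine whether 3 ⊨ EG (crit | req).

Sat(crit | req) = {0, 1, 2, 3, 7}
EG (crit | req): greatest fixpoint, start Z0 = {0, 1, 2, 3, 7}, keep only states in Sat with some successor in Z. Z1 = {0, 1, 3, 7}; fixed.
Sat(EG (crit | req)) = {0, 1, 3, 7}
3 ∈ Sat(EG (crit | req)) = {0, 1, 3, 7}, so the formula holds at 3.

Yes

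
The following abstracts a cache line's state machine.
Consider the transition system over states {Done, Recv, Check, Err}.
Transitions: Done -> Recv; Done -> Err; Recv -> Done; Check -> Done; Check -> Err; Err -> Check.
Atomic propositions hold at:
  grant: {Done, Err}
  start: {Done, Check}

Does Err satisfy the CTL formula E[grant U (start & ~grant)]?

Yes

Sat(~grant) = {Recv, Check}
Sat(start & ~grant) = {Check}
E[grant U (start & ~grant)]: least fixpoint, start Z0 = Sat((start & ~grant)) = {Check}, add states in Sat(grant) with some successor in Z. Z1 = {Check, Err}; Z2 = {Done, Check, Err}; fixed.
Sat(E[grant U (start & ~grant)]) = {Done, Check, Err}
Err ∈ Sat(E[grant U (start & ~grant)]) = {Done, Check, Err}, so the formula holds at Err.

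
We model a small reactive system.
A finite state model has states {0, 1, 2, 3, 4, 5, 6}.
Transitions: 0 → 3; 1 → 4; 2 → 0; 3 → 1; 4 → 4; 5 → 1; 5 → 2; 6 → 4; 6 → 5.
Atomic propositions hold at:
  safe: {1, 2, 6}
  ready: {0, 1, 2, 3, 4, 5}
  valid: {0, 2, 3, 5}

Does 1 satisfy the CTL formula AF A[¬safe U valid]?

No

Sat(¬safe) = {0, 3, 4, 5}
A[¬safe U valid]: least fixpoint, start Z0 = Sat(valid) = {0, 2, 3, 5}, add states in Sat(¬safe) with every successor in Z. Already a fixed point.
Sat(A[¬safe U valid]) = {0, 2, 3, 5}
AF A[¬safe U valid]: least fixpoint, start Z0 = {0, 2, 3, 5}, add states with every successor in Z. Already a fixed point.
Sat(AF A[¬safe U valid]) = {0, 2, 3, 5}
1 ∉ Sat(AF A[¬safe U valid]) = {0, 2, 3, 5}, so the formula does not hold at 1.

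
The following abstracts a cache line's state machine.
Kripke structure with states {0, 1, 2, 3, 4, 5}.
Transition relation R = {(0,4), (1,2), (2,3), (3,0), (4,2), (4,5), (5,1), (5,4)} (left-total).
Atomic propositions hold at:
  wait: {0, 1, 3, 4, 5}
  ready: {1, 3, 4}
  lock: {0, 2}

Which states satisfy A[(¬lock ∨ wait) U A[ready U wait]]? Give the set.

Sat(¬lock) = {1, 3, 4, 5}
Sat(¬lock ∨ wait) = {0, 1, 3, 4, 5}
A[ready U wait]: least fixpoint, start Z0 = Sat(wait) = {0, 1, 3, 4, 5}, add states in Sat(ready) with every successor in Z. Already a fixed point.
Sat(A[ready U wait]) = {0, 1, 3, 4, 5}
A[(¬lock ∨ wait) U A[ready U wait]]: least fixpoint, start Z0 = Sat(A[ready U wait]) = {0, 1, 3, 4, 5}, add states in Sat(¬lock ∨ wait) with every successor in Z. Already a fixed point.
Sat(A[(¬lock ∨ wait) U A[ready U wait]]) = {0, 1, 3, 4, 5}

{0, 1, 3, 4, 5}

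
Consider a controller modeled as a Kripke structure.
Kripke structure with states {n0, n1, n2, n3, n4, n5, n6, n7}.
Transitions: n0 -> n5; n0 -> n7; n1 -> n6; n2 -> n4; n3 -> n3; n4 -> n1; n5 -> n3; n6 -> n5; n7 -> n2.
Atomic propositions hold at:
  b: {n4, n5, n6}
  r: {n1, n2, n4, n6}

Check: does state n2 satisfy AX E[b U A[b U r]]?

Yes

A[b U r]: least fixpoint, start Z0 = Sat(r) = {n1, n2, n4, n6}, add states in Sat(b) with every successor in Z. Already a fixed point.
Sat(A[b U r]) = {n1, n2, n4, n6}
E[b U A[b U r]]: least fixpoint, start Z0 = Sat(A[b U r]) = {n1, n2, n4, n6}, add states in Sat(b) with some successor in Z. Already a fixed point.
Sat(E[b U A[b U r]]) = {n1, n2, n4, n6}
Sat(AX E[b U A[b U r]]) = {s : every successor in {n1, n2, n4, n6}} = {n1, n2, n4, n7}
n2 ∈ Sat(AX E[b U A[b U r]]) = {n1, n2, n4, n7}, so the formula holds at n2.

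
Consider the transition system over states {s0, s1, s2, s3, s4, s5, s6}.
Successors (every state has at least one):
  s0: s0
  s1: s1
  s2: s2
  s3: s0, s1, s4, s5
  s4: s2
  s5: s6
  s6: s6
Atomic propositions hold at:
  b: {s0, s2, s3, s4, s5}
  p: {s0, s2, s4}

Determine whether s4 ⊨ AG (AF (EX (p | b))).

Yes

Sat(p | b) = {s0, s2, s3, s4, s5}
Sat(EX (p | b)) = {s : some successor in {s0, s2, s3, s4, s5}} = {s0, s2, s3, s4}
AF (EX (p | b)): least fixpoint, start Z0 = {s0, s2, s3, s4}, add states with every successor in Z. Already a fixed point.
Sat(AF (EX (p | b))) = {s0, s2, s3, s4}
AG (AF (EX (p | b))): greatest fixpoint, start Z0 = {s0, s2, s3, s4}, keep only states in Sat with every successor in Z. Z1 = {s0, s2, s4}; fixed.
Sat(AG (AF (EX (p | b)))) = {s0, s2, s4}
s4 ∈ Sat(AG (AF (EX (p | b)))) = {s0, s2, s4}, so the formula holds at s4.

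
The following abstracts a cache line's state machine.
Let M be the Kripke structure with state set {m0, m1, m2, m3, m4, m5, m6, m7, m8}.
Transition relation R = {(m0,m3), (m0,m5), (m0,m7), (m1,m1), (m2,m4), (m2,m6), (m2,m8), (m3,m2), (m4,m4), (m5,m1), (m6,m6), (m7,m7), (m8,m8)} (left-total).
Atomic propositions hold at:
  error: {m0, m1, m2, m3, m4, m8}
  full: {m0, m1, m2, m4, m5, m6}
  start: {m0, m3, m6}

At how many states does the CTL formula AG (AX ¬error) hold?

2

Sat(¬error) = {m5, m6, m7}
Sat(AX ¬error) = {s : every successor in {m5, m6, m7}} = {m6, m7}
AG (AX ¬error): greatest fixpoint, start Z0 = {m6, m7}, keep only states in Sat with every successor in Z. Already a fixed point.
Sat(AG (AX ¬error)) = {m6, m7}
|Sat(AG (AX ¬error))| = |{m6, m7}| = 2.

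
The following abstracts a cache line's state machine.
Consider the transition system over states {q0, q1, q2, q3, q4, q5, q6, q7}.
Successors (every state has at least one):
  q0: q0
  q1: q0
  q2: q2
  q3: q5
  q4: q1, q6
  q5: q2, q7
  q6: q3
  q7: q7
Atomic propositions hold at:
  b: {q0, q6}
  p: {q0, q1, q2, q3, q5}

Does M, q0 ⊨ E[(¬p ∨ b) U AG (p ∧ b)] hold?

Sat(¬p) = {q4, q6, q7}
Sat(¬p ∨ b) = {q0, q4, q6, q7}
Sat(p ∧ b) = {q0}
AG (p ∧ b): greatest fixpoint, start Z0 = {q0}, keep only states in Sat with every successor in Z. Already a fixed point.
Sat(AG (p ∧ b)) = {q0}
E[(¬p ∨ b) U AG (p ∧ b)]: least fixpoint, start Z0 = Sat(AG (p ∧ b)) = {q0}, add states in Sat(¬p ∨ b) with some successor in Z. Already a fixed point.
Sat(E[(¬p ∨ b) U AG (p ∧ b)]) = {q0}
q0 ∈ Sat(E[(¬p ∨ b) U AG (p ∧ b)]) = {q0}, so the formula holds at q0.

Yes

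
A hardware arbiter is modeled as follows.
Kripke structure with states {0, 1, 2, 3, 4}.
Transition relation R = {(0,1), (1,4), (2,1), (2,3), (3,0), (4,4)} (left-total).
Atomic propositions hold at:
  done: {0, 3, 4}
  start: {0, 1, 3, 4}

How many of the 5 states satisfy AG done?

AG done: greatest fixpoint, start Z0 = {0, 3, 4}, keep only states in Sat with every successor in Z. Z1 = {3, 4}; Z2 = {4}; fixed.
Sat(AG done) = {4}
|Sat(AG done)| = |{4}| = 1.

1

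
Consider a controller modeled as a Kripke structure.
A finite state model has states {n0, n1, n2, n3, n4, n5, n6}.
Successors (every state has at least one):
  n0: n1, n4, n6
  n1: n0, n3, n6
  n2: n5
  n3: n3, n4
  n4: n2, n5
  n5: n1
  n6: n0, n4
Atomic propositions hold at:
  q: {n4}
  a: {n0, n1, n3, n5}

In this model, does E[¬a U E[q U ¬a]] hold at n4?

Sat(¬a) = {n2, n4, n6}
E[q U ¬a]: least fixpoint, start Z0 = Sat(¬a) = {n2, n4, n6}, add states in Sat(q) with some successor in Z. Already a fixed point.
Sat(E[q U ¬a]) = {n2, n4, n6}
E[¬a U E[q U ¬a]]: least fixpoint, start Z0 = Sat(E[q U ¬a]) = {n2, n4, n6}, add states in Sat(¬a) with some successor in Z. Already a fixed point.
Sat(E[¬a U E[q U ¬a]]) = {n2, n4, n6}
n4 ∈ Sat(E[¬a U E[q U ¬a]]) = {n2, n4, n6}, so the formula holds at n4.

Yes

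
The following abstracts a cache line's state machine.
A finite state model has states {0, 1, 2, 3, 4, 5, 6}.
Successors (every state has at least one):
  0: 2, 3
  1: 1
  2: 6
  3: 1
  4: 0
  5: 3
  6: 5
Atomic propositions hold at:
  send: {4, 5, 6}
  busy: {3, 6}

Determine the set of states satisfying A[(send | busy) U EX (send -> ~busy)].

Sat(send | busy) = {3, 4, 5, 6}
Sat(~busy) = {0, 1, 2, 4, 5}
Sat(send -> ~busy) = {0, 1, 2, 3, 4, 5}
Sat(EX (send -> ~busy)) = {s : some successor in {0, 1, 2, 3, 4, 5}} = {0, 1, 3, 4, 5, 6}
A[(send | busy) U EX (send -> ~busy)]: least fixpoint, start Z0 = Sat(EX (send -> ~busy)) = {0, 1, 3, 4, 5, 6}, add states in Sat(send | busy) with every successor in Z. Already a fixed point.
Sat(A[(send | busy) U EX (send -> ~busy)]) = {0, 1, 3, 4, 5, 6}

{0, 1, 3, 4, 5, 6}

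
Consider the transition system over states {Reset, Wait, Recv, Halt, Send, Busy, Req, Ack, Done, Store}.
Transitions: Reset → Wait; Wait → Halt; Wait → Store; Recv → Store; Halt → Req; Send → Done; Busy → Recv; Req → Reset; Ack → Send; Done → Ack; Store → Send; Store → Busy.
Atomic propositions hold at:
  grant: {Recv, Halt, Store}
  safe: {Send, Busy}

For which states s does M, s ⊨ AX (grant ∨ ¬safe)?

Sat(¬safe) = {Reset, Wait, Recv, Halt, Req, Ack, Done, Store}
Sat(grant ∨ ¬safe) = {Reset, Wait, Recv, Halt, Req, Ack, Done, Store}
Sat(AX (grant ∨ ¬safe)) = {s : every successor in {Reset, Wait, Recv, Halt, Req, Ack, Done, Store}} = {Reset, Wait, Recv, Halt, Send, Busy, Req, Done}

{Reset, Wait, Recv, Halt, Send, Busy, Req, Done}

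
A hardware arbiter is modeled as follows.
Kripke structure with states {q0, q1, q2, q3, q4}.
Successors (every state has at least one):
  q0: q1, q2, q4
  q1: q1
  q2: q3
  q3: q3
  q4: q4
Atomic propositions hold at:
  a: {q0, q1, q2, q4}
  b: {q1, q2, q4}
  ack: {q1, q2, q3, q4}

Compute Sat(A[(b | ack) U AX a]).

{q0, q1, q4}

Sat(b | ack) = {q1, q2, q3, q4}
Sat(AX a) = {s : every successor in {q0, q1, q2, q4}} = {q0, q1, q4}
A[(b | ack) U AX a]: least fixpoint, start Z0 = Sat(AX a) = {q0, q1, q4}, add states in Sat(b | ack) with every successor in Z. Already a fixed point.
Sat(A[(b | ack) U AX a]) = {q0, q1, q4}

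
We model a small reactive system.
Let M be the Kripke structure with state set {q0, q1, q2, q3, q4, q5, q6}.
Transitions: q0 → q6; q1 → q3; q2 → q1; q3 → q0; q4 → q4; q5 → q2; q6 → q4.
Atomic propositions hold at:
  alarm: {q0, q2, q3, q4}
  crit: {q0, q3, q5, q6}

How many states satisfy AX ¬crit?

Sat(¬crit) = {q1, q2, q4}
Sat(AX ¬crit) = {s : every successor in {q1, q2, q4}} = {q2, q4, q5, q6}
|Sat(AX ¬crit)| = |{q2, q4, q5, q6}| = 4.

4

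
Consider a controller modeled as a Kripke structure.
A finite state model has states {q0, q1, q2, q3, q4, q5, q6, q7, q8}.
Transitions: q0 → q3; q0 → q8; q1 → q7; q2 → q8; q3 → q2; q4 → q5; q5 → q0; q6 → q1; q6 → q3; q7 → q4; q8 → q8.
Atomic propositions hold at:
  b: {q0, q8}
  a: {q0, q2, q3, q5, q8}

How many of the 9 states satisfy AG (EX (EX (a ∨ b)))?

Sat(a ∨ b) = {q0, q2, q3, q5, q8}
Sat(EX (a ∨ b)) = {s : some successor in {q0, q2, q3, q5, q8}} = {q0, q2, q3, q4, q5, q6, q8}
Sat(EX (EX (a ∨ b))) = {s : some successor in {q0, q2, q3, q4, q5, q6, q8}} = {q0, q2, q3, q4, q5, q6, q7, q8}
AG (EX (EX (a ∨ b))): greatest fixpoint, start Z0 = {q0, q2, q3, q4, q5, q6, q7, q8}, keep only states in Sat with every successor in Z. Z1 = {q0, q2, q3, q4, q5, q7, q8}; fixed.
Sat(AG (EX (EX (a ∨ b)))) = {q0, q2, q3, q4, q5, q7, q8}
|Sat(AG (EX (EX (a ∨ b))))| = |{q0, q2, q3, q4, q5, q7, q8}| = 7.

7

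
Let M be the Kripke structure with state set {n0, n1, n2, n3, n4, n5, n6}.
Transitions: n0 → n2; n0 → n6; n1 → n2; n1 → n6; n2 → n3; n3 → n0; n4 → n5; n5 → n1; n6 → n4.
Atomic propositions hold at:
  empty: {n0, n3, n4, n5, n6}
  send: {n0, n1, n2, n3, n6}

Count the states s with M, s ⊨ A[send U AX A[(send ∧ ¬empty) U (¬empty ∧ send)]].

Sat(¬empty) = {n1, n2}
Sat(send ∧ ¬empty) = {n1, n2}
Sat(¬empty ∧ send) = {n1, n2}
A[(send ∧ ¬empty) U (¬empty ∧ send)]: least fixpoint, start Z0 = Sat((¬empty ∧ send)) = {n1, n2}, add states in Sat(send ∧ ¬empty) with every successor in Z. Already a fixed point.
Sat(A[(send ∧ ¬empty) U (¬empty ∧ send)]) = {n1, n2}
Sat(AX A[(send ∧ ¬empty) U (¬empty ∧ send)]) = {s : every successor in {n1, n2}} = {n5}
A[send U AX A[(send ∧ ¬empty) U (¬empty ∧ send)]]: least fixpoint, start Z0 = Sat(AX A[(send ∧ ¬empty) U (¬empty ∧ send)]) = {n5}, add states in Sat(send) with every successor in Z. Already a fixed point.
Sat(A[send U AX A[(send ∧ ¬empty) U (¬empty ∧ send)]]) = {n5}
|Sat(A[send U AX A[(send ∧ ¬empty) U (¬empty ∧ send)]])| = |{n5}| = 1.

1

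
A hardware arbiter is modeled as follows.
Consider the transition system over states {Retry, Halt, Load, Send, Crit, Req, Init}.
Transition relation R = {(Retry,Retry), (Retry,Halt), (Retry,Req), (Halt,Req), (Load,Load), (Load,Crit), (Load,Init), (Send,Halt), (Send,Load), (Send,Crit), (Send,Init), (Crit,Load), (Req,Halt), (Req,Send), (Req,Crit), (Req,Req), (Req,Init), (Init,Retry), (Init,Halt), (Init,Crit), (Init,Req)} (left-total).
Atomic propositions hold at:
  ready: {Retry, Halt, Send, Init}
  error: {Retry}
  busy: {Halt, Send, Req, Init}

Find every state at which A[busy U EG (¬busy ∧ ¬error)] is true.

{Load, Crit}

Sat(¬busy) = {Retry, Load, Crit}
Sat(¬error) = {Halt, Load, Send, Crit, Req, Init}
Sat(¬busy ∧ ¬error) = {Load, Crit}
EG (¬busy ∧ ¬error): greatest fixpoint, start Z0 = {Load, Crit}, keep only states in Sat with some successor in Z. Already a fixed point.
Sat(EG (¬busy ∧ ¬error)) = {Load, Crit}
A[busy U EG (¬busy ∧ ¬error)]: least fixpoint, start Z0 = Sat(EG (¬busy ∧ ¬error)) = {Load, Crit}, add states in Sat(busy) with every successor in Z. Already a fixed point.
Sat(A[busy U EG (¬busy ∧ ¬error)]) = {Load, Crit}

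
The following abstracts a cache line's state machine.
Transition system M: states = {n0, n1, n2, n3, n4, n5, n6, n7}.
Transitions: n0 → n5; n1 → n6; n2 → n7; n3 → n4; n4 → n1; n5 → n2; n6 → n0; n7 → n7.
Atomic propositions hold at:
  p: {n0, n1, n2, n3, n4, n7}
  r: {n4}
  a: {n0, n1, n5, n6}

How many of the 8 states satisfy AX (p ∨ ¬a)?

Sat(¬a) = {n2, n3, n4, n7}
Sat(p ∨ ¬a) = {n0, n1, n2, n3, n4, n7}
Sat(AX (p ∨ ¬a)) = {s : every successor in {n0, n1, n2, n3, n4, n7}} = {n2, n3, n4, n5, n6, n7}
|Sat(AX (p ∨ ¬a))| = |{n2, n3, n4, n5, n6, n7}| = 6.

6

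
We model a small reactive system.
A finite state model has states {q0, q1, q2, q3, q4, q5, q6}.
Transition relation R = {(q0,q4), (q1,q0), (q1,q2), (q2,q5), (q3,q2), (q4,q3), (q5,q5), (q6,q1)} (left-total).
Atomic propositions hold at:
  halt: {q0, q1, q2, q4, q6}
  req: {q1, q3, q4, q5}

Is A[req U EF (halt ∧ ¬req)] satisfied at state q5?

Sat(¬req) = {q0, q2, q6}
Sat(halt ∧ ¬req) = {q0, q2, q6}
EF (halt ∧ ¬req): least fixpoint, start Z0 = {q0, q2, q6}, add states with some successor in Z. Z1 = {q0, q1, q2, q3, q6}; Z2 = {q0, q1, q2, q3, q4, q6}; fixed.
Sat(EF (halt ∧ ¬req)) = {q0, q1, q2, q3, q4, q6}
A[req U EF (halt ∧ ¬req)]: least fixpoint, start Z0 = Sat(EF (halt ∧ ¬req)) = {q0, q1, q2, q3, q4, q6}, add states in Sat(req) with every successor in Z. Already a fixed point.
Sat(A[req U EF (halt ∧ ¬req)]) = {q0, q1, q2, q3, q4, q6}
q5 ∉ Sat(A[req U EF (halt ∧ ¬req)]) = {q0, q1, q2, q3, q4, q6}, so the formula does not hold at q5.

No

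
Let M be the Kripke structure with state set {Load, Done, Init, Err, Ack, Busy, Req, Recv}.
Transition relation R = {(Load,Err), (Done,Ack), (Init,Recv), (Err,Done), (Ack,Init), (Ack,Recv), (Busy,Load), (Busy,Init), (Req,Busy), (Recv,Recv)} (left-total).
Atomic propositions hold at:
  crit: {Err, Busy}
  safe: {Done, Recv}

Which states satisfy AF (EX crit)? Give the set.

{Load, Req}

Sat(EX crit) = {s : some successor in {Err, Busy}} = {Load, Req}
AF (EX crit): least fixpoint, start Z0 = {Load, Req}, add states with every successor in Z. Already a fixed point.
Sat(AF (EX crit)) = {Load, Req}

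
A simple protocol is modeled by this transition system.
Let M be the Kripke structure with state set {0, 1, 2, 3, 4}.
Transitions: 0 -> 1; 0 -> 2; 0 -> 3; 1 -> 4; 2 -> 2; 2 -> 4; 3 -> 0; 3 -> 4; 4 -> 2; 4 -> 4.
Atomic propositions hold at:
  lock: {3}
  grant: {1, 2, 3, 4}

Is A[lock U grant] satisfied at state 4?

A[lock U grant]: least fixpoint, start Z0 = Sat(grant) = {1, 2, 3, 4}, add states in Sat(lock) with every successor in Z. Already a fixed point.
Sat(A[lock U grant]) = {1, 2, 3, 4}
4 ∈ Sat(A[lock U grant]) = {1, 2, 3, 4}, so the formula holds at 4.

Yes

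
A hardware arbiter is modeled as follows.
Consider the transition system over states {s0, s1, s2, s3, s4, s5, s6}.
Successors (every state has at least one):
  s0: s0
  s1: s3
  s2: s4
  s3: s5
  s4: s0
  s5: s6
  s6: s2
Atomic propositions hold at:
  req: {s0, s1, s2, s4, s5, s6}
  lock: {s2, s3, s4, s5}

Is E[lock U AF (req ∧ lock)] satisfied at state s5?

Yes

Sat(req ∧ lock) = {s2, s4, s5}
AF (req ∧ lock): least fixpoint, start Z0 = {s2, s4, s5}, add states with every successor in Z. Z1 = {s2, s3, s4, s5, s6}; Z2 = {s1, s2, s3, s4, s5, s6}; fixed.
Sat(AF (req ∧ lock)) = {s1, s2, s3, s4, s5, s6}
E[lock U AF (req ∧ lock)]: least fixpoint, start Z0 = Sat(AF (req ∧ lock)) = {s1, s2, s3, s4, s5, s6}, add states in Sat(lock) with some successor in Z. Already a fixed point.
Sat(E[lock U AF (req ∧ lock)]) = {s1, s2, s3, s4, s5, s6}
s5 ∈ Sat(E[lock U AF (req ∧ lock)]) = {s1, s2, s3, s4, s5, s6}, so the formula holds at s5.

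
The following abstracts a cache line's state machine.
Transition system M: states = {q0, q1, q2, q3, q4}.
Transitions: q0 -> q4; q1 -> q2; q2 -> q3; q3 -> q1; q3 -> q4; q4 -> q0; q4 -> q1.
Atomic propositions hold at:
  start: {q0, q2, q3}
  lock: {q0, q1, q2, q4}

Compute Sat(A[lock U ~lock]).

Sat(~lock) = {q3}
A[lock U ~lock]: least fixpoint, start Z0 = Sat(~lock) = {q3}, add states in Sat(lock) with every successor in Z. Z1 = {q2, q3}; Z2 = {q1, q2, q3}; fixed.
Sat(A[lock U ~lock]) = {q1, q2, q3}

{q1, q2, q3}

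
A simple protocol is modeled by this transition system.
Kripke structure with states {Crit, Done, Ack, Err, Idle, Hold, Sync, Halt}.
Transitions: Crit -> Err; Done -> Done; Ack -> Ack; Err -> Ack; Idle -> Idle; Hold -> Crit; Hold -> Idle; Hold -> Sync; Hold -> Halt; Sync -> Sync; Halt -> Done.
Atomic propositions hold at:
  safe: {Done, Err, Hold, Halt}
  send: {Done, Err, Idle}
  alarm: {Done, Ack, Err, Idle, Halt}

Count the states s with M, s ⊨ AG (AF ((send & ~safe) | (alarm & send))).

3

Sat(~safe) = {Crit, Ack, Idle, Sync}
Sat(send & ~safe) = {Idle}
Sat(alarm & send) = {Done, Err, Idle}
Sat((send & ~safe) | (alarm & send)) = {Done, Err, Idle}
AF ((send & ~safe) | (alarm & send)): least fixpoint, start Z0 = {Done, Err, Idle}, add states with every successor in Z. Z1 = {Crit, Done, Err, Idle, Halt}; fixed.
Sat(AF ((send & ~safe) | (alarm & send))) = {Crit, Done, Err, Idle, Halt}
AG (AF ((send & ~safe) | (alarm & send))): greatest fixpoint, start Z0 = {Crit, Done, Err, Idle, Halt}, keep only states in Sat with every successor in Z. Z1 = {Crit, Done, Idle, Halt}; Z2 = {Done, Idle, Halt}; fixed.
Sat(AG (AF ((send & ~safe) | (alarm & send)))) = {Done, Idle, Halt}
|Sat(AG (AF ((send & ~safe) | (alarm & send))))| = |{Done, Idle, Halt}| = 3.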